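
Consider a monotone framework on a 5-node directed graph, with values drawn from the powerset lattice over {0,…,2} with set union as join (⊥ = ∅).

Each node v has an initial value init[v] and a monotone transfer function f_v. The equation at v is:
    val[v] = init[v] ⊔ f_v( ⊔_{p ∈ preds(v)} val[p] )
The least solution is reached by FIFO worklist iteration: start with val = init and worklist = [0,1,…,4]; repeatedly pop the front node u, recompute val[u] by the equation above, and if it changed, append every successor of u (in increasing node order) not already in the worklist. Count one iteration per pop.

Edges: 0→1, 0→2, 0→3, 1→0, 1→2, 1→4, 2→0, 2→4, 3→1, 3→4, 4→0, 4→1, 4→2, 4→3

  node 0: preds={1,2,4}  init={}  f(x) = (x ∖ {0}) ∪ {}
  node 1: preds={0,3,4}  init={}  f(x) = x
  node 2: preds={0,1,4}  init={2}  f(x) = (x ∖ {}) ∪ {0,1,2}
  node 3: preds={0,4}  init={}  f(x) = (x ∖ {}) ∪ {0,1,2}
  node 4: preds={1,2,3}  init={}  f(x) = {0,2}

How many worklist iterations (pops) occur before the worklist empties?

11

Worklist (11 pops):
  #1 pop 0: in={2} → {2} (was {}); enqueue []
  #2 pop 1: in={2} → {2} (was {}); enqueue [0]
  #3 pop 2: in={2} → {0,1,2} (was {2}); enqueue []
  #4 pop 3: in={2} → {0,1,2} (was {}); enqueue [1]
  #5 pop 4: in={0,1,2} → {0,2} (was {}); enqueue [2,3]
  #6 pop 0: in={0,1,2} → {1,2} (was {2}); enqueue []
  #7 pop 1: in={0,1,2} → {0,1,2} (was {2}); enqueue [0,4]
  #8 pop 2: in={0,1,2} → {0,1,2} (no change)
  #9 pop 3: in={0,1,2} → {0,1,2} (no change)
  #10 pop 0: in={0,1,2} → {1,2} (no change)
  #11 pop 4: in={0,1,2} → {0,2} (no change)

Fixpoint:
  val[0] = {1,2}
  val[1] = {0,1,2}
  val[2] = {0,1,2}
  val[3] = {0,1,2}
  val[4] = {0,2}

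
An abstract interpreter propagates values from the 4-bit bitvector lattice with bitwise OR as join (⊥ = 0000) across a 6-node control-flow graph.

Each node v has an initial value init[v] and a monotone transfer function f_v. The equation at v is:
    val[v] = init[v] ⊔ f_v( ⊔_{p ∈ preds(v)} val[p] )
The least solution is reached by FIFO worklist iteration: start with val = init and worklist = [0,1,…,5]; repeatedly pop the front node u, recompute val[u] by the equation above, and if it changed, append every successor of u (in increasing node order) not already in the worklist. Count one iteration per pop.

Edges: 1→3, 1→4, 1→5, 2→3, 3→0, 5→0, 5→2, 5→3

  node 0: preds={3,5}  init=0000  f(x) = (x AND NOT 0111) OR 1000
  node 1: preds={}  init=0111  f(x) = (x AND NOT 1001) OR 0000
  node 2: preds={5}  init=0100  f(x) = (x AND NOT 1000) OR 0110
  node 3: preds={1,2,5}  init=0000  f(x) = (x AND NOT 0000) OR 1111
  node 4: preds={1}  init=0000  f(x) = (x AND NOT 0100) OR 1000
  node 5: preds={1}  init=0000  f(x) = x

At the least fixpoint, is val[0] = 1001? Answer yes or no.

Iteration log — 9 steps:
  step 1. node 0  ⊔preds=0000  new=1000  old=0000  +wl: 
  step 2. node 1  ⊔preds=0000  new=0111  stable
  step 3. node 2  ⊔preds=0000  new=0110  old=0100  +wl: 
  step 4. node 3  ⊔preds=0111  new=1111  old=0000  +wl: 0
  step 5. node 4  ⊔preds=0111  new=1011  old=0000  +wl: 
  step 6. node 5  ⊔preds=0111  new=0111  old=0000  +wl: 2,3
  step 7. node 0  ⊔preds=1111  new=1000  stable
  step 8. node 2  ⊔preds=0111  new=0111  old=0110  +wl: 
  step 9. node 3  ⊔preds=0111  new=1111  stable

Least fixpoint reached:
  node 0: 1000
  node 1: 0111
  node 2: 0111
  node 3: 1111
  node 4: 1011
  node 5: 0111

no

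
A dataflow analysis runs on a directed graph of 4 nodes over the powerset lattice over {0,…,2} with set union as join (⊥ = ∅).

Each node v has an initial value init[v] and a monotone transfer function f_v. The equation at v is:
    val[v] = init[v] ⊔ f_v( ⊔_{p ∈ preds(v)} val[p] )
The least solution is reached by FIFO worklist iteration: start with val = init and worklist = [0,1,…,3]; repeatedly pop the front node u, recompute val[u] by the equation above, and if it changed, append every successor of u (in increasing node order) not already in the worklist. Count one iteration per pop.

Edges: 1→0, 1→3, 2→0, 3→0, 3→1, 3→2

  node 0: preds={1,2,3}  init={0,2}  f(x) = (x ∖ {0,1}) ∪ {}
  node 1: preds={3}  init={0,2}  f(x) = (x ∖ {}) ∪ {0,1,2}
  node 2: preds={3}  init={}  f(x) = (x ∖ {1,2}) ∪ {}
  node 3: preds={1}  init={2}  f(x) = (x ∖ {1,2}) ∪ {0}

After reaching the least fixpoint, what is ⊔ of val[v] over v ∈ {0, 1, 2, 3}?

Trace (8 dequeues):
  [1] u=0 | in {0,2} | out {0,2} | ==
  [2] u=1 | in {2} | out {0,1,2} | prev {0,2} | push {0}
  [3] u=2 | in {2} | out {} | ==
  [4] u=3 | in {0,1,2} | out {0,2} | prev {2} | push {1,2}
  [5] u=0 | in {0,1,2} | out {0,2} | ==
  [6] u=1 | in {0,2} | out {0,1,2} | ==
  [7] u=2 | in {0,2} | out {0} | prev {} | push {0}
  [8] u=0 | in {0,1,2} | out {0,2} | ==

Converged values:
  [0] {0,2}
  [1] {0,1,2}
  [2] {0}
  [3] {0,2}

{0,1,2}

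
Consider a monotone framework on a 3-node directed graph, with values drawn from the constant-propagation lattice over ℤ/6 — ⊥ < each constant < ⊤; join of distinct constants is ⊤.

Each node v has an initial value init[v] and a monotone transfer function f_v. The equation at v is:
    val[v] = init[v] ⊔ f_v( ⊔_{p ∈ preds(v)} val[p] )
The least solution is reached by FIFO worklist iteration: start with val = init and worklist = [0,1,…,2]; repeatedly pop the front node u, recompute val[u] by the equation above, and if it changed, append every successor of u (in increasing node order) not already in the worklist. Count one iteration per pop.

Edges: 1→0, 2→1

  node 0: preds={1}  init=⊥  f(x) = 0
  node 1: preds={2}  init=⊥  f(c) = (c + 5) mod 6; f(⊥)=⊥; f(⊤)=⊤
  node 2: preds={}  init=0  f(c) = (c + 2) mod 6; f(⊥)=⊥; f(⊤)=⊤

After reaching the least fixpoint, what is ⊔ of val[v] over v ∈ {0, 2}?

0

Worklist (4 pops):
  #1 pop 0: in=⊥ → 0 (was ⊥); enqueue []
  #2 pop 1: in=0 → 5 (was ⊥); enqueue [0]
  #3 pop 2: in=⊥ → 0 (no change)
  #4 pop 0: in=5 → 0 (no change)

Fixpoint:
  val[0] = 0
  val[1] = 5
  val[2] = 0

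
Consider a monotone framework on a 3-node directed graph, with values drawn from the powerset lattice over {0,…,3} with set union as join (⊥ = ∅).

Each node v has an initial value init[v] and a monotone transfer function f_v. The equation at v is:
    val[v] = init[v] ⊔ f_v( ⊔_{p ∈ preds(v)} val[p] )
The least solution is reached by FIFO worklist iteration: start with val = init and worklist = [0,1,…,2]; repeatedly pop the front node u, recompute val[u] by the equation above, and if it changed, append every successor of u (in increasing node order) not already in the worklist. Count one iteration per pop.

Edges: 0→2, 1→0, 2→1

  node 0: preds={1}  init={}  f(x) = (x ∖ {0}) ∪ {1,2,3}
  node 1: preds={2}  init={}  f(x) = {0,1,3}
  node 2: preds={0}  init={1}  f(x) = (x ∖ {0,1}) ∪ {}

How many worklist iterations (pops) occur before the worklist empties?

Iteration log — 5 steps:
  step 1. node 0  ⊔preds={}  new={1,2,3}  old={}  +wl: 
  step 2. node 1  ⊔preds={1}  new={0,1,3}  old={}  +wl: 0
  step 3. node 2  ⊔preds={1,2,3}  new={1,2,3}  old={1}  +wl: 1
  step 4. node 0  ⊔preds={0,1,3}  new={1,2,3}  stable
  step 5. node 1  ⊔preds={1,2,3}  new={0,1,3}  stable

Least fixpoint reached:
  node 0: {1,2,3}
  node 1: {0,1,3}
  node 2: {1,2,3}

5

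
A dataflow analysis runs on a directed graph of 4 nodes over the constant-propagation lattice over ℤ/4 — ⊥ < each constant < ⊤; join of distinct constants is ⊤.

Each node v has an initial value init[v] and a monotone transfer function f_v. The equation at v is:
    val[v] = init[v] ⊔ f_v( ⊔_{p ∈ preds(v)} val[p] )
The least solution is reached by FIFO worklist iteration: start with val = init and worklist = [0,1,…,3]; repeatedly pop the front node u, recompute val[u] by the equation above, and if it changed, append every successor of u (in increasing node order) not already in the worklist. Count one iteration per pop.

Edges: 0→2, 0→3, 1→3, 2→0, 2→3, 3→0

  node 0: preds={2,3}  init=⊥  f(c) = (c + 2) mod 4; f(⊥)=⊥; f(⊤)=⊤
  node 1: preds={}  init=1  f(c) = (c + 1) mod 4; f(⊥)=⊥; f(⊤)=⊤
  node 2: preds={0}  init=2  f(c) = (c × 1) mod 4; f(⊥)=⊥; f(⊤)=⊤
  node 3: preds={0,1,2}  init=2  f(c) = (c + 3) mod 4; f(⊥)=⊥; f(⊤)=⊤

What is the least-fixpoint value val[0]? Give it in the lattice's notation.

⊤

Trace (7 dequeues):
  [1] u=0 | in 2 | out 0 | prev ⊥ | push {}
  [2] u=1 | in ⊥ | out 1 | ==
  [3] u=2 | in 0 | out ⊤ | prev 2 | push {0}
  [4] u=3 | in ⊤ | out ⊤ | prev 2 | push {}
  [5] u=0 | in ⊤ | out ⊤ | prev 0 | push {2,3}
  [6] u=2 | in ⊤ | out ⊤ | ==
  [7] u=3 | in ⊤ | out ⊤ | ==

Converged values:
  [0] ⊤
  [1] 1
  [2] ⊤
  [3] ⊤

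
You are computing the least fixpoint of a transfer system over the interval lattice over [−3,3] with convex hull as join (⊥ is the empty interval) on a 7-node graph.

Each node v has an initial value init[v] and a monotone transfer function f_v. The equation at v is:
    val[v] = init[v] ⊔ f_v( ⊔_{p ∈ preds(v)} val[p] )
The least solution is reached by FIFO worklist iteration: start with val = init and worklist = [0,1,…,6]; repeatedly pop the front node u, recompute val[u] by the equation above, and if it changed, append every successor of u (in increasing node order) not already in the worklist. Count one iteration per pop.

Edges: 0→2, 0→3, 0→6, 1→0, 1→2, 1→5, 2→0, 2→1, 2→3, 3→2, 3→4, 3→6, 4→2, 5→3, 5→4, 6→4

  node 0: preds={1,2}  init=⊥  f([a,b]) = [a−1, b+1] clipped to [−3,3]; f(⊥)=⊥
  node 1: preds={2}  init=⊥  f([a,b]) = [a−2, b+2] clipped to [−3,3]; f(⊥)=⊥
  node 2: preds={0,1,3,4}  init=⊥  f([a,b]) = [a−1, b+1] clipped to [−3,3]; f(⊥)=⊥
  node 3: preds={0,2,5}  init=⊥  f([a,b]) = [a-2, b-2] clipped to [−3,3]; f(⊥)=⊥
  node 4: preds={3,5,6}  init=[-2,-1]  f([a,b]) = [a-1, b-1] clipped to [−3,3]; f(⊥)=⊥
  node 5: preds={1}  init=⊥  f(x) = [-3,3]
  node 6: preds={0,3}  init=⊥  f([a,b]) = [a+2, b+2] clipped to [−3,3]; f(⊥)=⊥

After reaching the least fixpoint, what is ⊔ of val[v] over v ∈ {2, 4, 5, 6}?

Trace (22 dequeues):
  [1] u=0 | in ⊥ | out ⊥ | ==
  [2] u=1 | in ⊥ | out ⊥ | ==
  [3] u=2 | in [-2,-1] | out [-3,0] | prev ⊥ | push {0,1}
  [4] u=3 | in [-3,0] | out [-3,-2] | prev ⊥ | push {2}
  [5] u=4 | in [-3,-2] | out [-3,-1] | prev [-2,-1] | push {}
  [6] u=5 | in ⊥ | out [-3,3] | prev ⊥ | push {3,4}
  [7] u=6 | in [-3,-2] | out [-1,0] | prev ⊥ | push {}
  [8] u=0 | in [-3,0] | out [-3,1] | prev ⊥ | push {6}
  [9] u=1 | in [-3,0] | out [-3,2] | prev ⊥ | push {0,5}
  [10] u=2 | in [-3,2] | out [-3,3] | prev [-3,0] | push {1}
  [11] u=3 | in [-3,3] | out [-3,1] | prev [-3,-2] | push {2}
  [12] u=4 | in [-3,3] | out [-3,2] | prev [-3,-1] | push {}
  [13] u=6 | in [-3,1] | out [-1,3] | prev [-1,0] | push {4}
  [14] u=0 | in [-3,3] | out [-3,3] | prev [-3,1] | push {3,6}
  [15] u=5 | in [-3,2] | out [-3,3] | ==
  [16] u=1 | in [-3,3] | out [-3,3] | prev [-3,2] | push {0,5}
  [17] u=2 | in [-3,3] | out [-3,3] | ==
  [18] u=4 | in [-3,3] | out [-3,2] | ==
  [19] u=3 | in [-3,3] | out [-3,1] | ==
  [20] u=6 | in [-3,3] | out [-1,3] | ==
  [21] u=0 | in [-3,3] | out [-3,3] | ==
  [22] u=5 | in [-3,3] | out [-3,3] | ==

Converged values:
  [0] [-3,3]
  [1] [-3,3]
  [2] [-3,3]
  [3] [-3,1]
  [4] [-3,2]
  [5] [-3,3]
  [6] [-1,3]

[-3,3]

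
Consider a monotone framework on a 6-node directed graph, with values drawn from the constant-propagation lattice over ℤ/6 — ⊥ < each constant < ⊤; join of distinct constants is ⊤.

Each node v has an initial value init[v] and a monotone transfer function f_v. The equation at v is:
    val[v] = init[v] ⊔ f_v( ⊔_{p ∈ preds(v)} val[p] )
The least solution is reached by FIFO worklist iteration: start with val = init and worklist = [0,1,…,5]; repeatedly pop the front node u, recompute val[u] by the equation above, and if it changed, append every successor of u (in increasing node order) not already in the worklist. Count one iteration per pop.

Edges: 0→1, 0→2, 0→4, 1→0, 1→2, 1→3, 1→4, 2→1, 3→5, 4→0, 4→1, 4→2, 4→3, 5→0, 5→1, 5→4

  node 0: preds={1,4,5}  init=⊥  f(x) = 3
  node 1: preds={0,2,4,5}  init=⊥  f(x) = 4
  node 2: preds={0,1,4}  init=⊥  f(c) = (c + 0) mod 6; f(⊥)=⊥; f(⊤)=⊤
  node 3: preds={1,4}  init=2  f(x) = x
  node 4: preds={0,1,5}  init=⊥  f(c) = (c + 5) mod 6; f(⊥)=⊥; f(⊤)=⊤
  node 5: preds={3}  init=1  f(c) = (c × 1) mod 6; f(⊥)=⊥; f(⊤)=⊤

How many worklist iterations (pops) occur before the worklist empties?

Trace (11 dequeues):
  [1] u=0 | in 1 | out 3 | prev ⊥ | push {}
  [2] u=1 | in ⊤ | out 4 | prev ⊥ | push {0}
  [3] u=2 | in ⊤ | out ⊤ | prev ⊥ | push {1}
  [4] u=3 | in 4 | out ⊤ | prev 2 | push {}
  [5] u=4 | in ⊤ | out ⊤ | prev ⊥ | push {2,3}
  [6] u=5 | in ⊤ | out ⊤ | prev 1 | push {4}
  [7] u=0 | in ⊤ | out 3 | ==
  [8] u=1 | in ⊤ | out 4 | ==
  [9] u=2 | in ⊤ | out ⊤ | ==
  [10] u=3 | in ⊤ | out ⊤ | ==
  [11] u=4 | in ⊤ | out ⊤ | ==

Converged values:
  [0] 3
  [1] 4
  [2] ⊤
  [3] ⊤
  [4] ⊤
  [5] ⊤

11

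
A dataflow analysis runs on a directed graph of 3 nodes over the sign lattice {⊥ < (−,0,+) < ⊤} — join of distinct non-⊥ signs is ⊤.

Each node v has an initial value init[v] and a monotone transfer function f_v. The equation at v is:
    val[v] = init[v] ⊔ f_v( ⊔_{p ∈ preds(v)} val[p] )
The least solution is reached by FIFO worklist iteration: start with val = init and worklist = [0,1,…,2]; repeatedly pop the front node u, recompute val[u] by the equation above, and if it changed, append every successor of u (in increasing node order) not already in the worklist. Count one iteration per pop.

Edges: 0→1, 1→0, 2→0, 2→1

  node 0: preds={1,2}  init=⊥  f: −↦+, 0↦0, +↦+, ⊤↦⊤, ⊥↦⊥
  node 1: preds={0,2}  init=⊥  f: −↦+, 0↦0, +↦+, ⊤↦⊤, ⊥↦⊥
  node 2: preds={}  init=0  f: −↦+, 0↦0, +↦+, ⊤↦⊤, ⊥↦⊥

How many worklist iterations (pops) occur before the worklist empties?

4

Worklist (4 pops):
  #1 pop 0: in=0 → 0 (was ⊥); enqueue []
  #2 pop 1: in=0 → 0 (was ⊥); enqueue [0]
  #3 pop 2: in=⊥ → 0 (no change)
  #4 pop 0: in=0 → 0 (no change)

Fixpoint:
  val[0] = 0
  val[1] = 0
  val[2] = 0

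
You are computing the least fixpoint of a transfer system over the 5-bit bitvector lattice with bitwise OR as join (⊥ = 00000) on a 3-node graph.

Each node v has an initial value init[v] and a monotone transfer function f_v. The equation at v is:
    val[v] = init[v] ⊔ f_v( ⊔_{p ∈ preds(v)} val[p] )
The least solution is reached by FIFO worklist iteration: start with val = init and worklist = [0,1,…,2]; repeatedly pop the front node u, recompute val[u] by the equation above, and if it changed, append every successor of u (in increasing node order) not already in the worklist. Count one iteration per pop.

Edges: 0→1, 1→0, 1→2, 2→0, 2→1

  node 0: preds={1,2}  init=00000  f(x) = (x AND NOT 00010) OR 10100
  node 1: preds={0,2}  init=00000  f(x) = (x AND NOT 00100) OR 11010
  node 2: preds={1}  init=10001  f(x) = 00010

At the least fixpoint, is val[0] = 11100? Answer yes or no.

no

Worklist (5 pops):
  #1 pop 0: in=10001 → 10101 (was 00000); enqueue []
  #2 pop 1: in=10101 → 11011 (was 00000); enqueue [0]
  #3 pop 2: in=11011 → 10011 (was 10001); enqueue [1]
  #4 pop 0: in=11011 → 11101 (was 10101); enqueue []
  #5 pop 1: in=11111 → 11011 (no change)

Fixpoint:
  val[0] = 11101
  val[1] = 11011
  val[2] = 10011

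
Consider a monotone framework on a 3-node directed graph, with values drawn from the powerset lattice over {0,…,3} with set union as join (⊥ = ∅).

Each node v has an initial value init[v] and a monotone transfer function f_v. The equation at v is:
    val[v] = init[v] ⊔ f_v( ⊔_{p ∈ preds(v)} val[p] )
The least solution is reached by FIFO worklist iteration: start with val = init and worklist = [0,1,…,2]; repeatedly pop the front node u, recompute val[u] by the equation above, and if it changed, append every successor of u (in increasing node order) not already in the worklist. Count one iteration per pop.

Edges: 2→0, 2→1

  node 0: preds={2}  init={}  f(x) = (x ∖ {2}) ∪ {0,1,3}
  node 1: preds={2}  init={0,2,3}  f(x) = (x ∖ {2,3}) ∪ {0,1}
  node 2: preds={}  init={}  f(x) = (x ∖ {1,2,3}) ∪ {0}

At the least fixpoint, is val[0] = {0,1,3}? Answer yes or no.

Iteration log — 5 steps:
  step 1. node 0  ⊔preds={}  new={0,1,3}  old={}  +wl: 
  step 2. node 1  ⊔preds={}  new={0,1,2,3}  old={0,2,3}  +wl: 
  step 3. node 2  ⊔preds={}  new={0}  old={}  +wl: 0,1
  step 4. node 0  ⊔preds={0}  new={0,1,3}  stable
  step 5. node 1  ⊔preds={0}  new={0,1,2,3}  stable

Least fixpoint reached:
  node 0: {0,1,3}
  node 1: {0,1,2,3}
  node 2: {0}

yes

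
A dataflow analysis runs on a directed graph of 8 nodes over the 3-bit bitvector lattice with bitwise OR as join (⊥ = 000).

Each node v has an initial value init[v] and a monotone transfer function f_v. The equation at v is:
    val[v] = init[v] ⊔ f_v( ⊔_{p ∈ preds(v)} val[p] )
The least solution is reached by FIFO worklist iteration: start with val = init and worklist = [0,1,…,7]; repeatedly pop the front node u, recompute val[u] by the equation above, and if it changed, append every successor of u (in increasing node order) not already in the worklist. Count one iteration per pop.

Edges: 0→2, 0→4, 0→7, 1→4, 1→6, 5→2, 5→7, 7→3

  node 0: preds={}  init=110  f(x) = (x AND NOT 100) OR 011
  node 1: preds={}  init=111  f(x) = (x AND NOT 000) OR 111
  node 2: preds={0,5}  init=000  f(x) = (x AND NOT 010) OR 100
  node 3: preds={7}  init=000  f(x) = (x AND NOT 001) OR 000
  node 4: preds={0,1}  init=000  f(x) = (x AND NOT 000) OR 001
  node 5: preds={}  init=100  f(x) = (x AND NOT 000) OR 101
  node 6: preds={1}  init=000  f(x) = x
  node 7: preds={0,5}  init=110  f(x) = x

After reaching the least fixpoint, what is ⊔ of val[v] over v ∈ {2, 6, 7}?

Iteration log — 10 steps:
  step 1. node 0  ⊔preds=000  new=111  old=110  +wl: 
  step 2. node 1  ⊔preds=000  new=111  stable
  step 3. node 2  ⊔preds=111  new=101  old=000  +wl: 
  step 4. node 3  ⊔preds=110  new=110  old=000  +wl: 
  step 5. node 4  ⊔preds=111  new=111  old=000  +wl: 
  step 6. node 5  ⊔preds=000  new=101  old=100  +wl: 2
  step 7. node 6  ⊔preds=111  new=111  old=000  +wl: 
  step 8. node 7  ⊔preds=111  new=111  old=110  +wl: 3
  step 9. node 2  ⊔preds=111  new=101  stable
  step 10. node 3  ⊔preds=111  new=110  stable

Least fixpoint reached:
  node 0: 111
  node 1: 111
  node 2: 101
  node 3: 110
  node 4: 111
  node 5: 101
  node 6: 111
  node 7: 111

111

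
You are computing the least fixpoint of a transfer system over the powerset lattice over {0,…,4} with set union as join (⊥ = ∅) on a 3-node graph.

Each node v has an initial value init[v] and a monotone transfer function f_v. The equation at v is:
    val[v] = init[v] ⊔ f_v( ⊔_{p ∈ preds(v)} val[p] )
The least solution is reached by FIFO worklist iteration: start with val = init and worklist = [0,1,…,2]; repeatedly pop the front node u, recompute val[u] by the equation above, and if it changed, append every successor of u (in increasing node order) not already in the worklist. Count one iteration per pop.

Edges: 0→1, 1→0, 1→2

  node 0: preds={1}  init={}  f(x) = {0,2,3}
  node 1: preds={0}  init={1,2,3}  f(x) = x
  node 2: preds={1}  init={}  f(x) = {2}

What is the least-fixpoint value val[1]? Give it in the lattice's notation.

{0,1,2,3}

Worklist (4 pops):
  #1 pop 0: in={1,2,3} → {0,2,3} (was {}); enqueue []
  #2 pop 1: in={0,2,3} → {0,1,2,3} (was {1,2,3}); enqueue [0]
  #3 pop 2: in={0,1,2,3} → {2} (was {}); enqueue []
  #4 pop 0: in={0,1,2,3} → {0,2,3} (no change)

Fixpoint:
  val[0] = {0,2,3}
  val[1] = {0,1,2,3}
  val[2] = {2}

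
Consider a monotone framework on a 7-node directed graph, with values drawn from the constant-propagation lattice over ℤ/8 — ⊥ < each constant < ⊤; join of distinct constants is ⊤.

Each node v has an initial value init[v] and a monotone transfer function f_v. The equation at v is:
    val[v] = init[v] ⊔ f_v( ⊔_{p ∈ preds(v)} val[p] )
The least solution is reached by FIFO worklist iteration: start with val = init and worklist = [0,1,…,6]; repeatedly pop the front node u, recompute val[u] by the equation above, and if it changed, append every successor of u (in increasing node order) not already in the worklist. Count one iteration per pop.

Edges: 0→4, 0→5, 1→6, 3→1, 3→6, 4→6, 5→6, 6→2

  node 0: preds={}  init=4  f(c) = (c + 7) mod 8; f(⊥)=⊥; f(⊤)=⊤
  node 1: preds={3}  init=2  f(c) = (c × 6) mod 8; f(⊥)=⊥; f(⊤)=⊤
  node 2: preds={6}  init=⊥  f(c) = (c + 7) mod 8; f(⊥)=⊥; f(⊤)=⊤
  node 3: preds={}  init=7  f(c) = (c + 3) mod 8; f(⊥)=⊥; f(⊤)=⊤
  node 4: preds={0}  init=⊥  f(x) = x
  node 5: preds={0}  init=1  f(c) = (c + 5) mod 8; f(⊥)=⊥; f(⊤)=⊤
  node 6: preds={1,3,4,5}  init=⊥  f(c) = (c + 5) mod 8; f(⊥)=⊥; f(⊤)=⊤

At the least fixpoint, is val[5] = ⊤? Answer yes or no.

Worklist (8 pops):
  #1 pop 0: in=⊥ → 4 (no change)
  #2 pop 1: in=7 → 2 (no change)
  #3 pop 2: in=⊥ → ⊥ (no change)
  #4 pop 3: in=⊥ → 7 (no change)
  #5 pop 4: in=4 → 4 (was ⊥); enqueue []
  #6 pop 5: in=4 → 1 (no change)
  #7 pop 6: in=⊤ → ⊤ (was ⊥); enqueue [2]
  #8 pop 2: in=⊤ → ⊤ (was ⊥); enqueue []

Fixpoint:
  val[0] = 4
  val[1] = 2
  val[2] = ⊤
  val[3] = 7
  val[4] = 4
  val[5] = 1
  val[6] = ⊤

no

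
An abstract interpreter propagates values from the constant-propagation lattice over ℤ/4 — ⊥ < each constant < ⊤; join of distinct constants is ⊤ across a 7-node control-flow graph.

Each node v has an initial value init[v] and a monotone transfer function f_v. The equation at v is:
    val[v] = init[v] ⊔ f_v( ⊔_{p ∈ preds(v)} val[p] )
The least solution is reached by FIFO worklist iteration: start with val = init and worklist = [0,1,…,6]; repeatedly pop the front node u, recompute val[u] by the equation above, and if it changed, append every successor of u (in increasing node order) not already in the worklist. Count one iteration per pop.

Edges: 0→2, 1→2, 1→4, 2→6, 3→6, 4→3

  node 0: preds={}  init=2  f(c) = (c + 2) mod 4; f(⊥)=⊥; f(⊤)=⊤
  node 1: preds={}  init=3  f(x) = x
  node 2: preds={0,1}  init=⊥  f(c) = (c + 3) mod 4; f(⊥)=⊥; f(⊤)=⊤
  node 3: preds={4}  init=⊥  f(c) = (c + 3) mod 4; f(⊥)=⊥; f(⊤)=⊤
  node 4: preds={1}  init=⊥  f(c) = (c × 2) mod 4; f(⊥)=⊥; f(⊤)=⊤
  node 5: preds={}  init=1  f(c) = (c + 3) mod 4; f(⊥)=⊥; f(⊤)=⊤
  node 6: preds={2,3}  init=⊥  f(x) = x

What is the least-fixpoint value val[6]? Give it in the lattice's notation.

⊤

Iteration log — 9 steps:
  step 1. node 0  ⊔preds=⊥  new=2  stable
  step 2. node 1  ⊔preds=⊥  new=3  stable
  step 3. node 2  ⊔preds=⊤  new=⊤  old=⊥  +wl: 
  step 4. node 3  ⊔preds=⊥  new=⊥  stable
  step 5. node 4  ⊔preds=3  new=2  old=⊥  +wl: 3
  step 6. node 5  ⊔preds=⊥  new=1  stable
  step 7. node 6  ⊔preds=⊤  new=⊤  old=⊥  +wl: 
  step 8. node 3  ⊔preds=2  new=1  old=⊥  +wl: 6
  step 9. node 6  ⊔preds=⊤  new=⊤  stable

Least fixpoint reached:
  node 0: 2
  node 1: 3
  node 2: ⊤
  node 3: 1
  node 4: 2
  node 5: 1
  node 6: ⊤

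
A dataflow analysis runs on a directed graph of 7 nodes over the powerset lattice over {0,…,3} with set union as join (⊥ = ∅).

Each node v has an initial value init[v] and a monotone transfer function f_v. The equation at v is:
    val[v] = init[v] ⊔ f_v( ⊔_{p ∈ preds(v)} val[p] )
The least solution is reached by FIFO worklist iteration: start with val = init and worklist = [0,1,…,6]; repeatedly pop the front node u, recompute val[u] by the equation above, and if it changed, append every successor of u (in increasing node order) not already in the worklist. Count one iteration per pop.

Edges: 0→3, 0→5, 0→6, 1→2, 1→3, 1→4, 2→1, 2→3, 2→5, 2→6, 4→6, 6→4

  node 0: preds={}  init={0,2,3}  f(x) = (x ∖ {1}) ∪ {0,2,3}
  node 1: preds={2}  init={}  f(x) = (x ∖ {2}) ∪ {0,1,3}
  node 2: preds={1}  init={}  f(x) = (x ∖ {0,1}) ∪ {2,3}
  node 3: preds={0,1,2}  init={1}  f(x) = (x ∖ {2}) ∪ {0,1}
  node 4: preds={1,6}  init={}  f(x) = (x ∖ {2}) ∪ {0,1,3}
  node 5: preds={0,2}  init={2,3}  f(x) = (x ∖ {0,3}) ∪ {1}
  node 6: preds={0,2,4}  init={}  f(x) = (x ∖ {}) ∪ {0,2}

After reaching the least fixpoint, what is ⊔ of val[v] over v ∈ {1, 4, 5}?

Trace (9 dequeues):
  [1] u=0 | in {} | out {0,2,3} | ==
  [2] u=1 | in {} | out {0,1,3} | prev {} | push {}
  [3] u=2 | in {0,1,3} | out {2,3} | prev {} | push {1}
  [4] u=3 | in {0,1,2,3} | out {0,1,3} | prev {1} | push {}
  [5] u=4 | in {0,1,3} | out {0,1,3} | prev {} | push {}
  [6] u=5 | in {0,2,3} | out {1,2,3} | prev {2,3} | push {}
  [7] u=6 | in {0,1,2,3} | out {0,1,2,3} | prev {} | push {4}
  [8] u=1 | in {2,3} | out {0,1,3} | ==
  [9] u=4 | in {0,1,2,3} | out {0,1,3} | ==

Converged values:
  [0] {0,2,3}
  [1] {0,1,3}
  [2] {2,3}
  [3] {0,1,3}
  [4] {0,1,3}
  [5] {1,2,3}
  [6] {0,1,2,3}

{0,1,2,3}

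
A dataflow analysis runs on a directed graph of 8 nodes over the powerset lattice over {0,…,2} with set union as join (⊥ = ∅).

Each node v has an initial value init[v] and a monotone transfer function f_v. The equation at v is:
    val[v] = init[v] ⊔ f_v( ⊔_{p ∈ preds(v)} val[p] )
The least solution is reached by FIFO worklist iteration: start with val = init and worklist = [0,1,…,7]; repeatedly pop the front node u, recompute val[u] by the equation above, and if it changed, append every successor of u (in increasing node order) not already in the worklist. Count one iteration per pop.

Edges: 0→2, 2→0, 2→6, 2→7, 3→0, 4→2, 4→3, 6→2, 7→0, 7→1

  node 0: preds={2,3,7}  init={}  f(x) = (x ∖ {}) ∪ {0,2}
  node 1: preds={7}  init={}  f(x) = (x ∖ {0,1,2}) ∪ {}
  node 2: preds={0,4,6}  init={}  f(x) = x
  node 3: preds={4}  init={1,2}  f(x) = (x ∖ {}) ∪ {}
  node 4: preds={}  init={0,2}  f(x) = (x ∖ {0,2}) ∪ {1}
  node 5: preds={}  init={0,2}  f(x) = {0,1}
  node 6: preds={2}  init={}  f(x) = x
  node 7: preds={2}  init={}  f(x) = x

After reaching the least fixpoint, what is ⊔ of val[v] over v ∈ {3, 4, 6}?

{0,1,2}

Iteration log — 12 steps:
  step 1. node 0  ⊔preds={1,2}  new={0,1,2}  old={}  +wl: 
  step 2. node 1  ⊔preds={}  new={}  stable
  step 3. node 2  ⊔preds={0,1,2}  new={0,1,2}  old={}  +wl: 0
  step 4. node 3  ⊔preds={0,2}  new={0,1,2}  old={1,2}  +wl: 
  step 5. node 4  ⊔preds={}  new={0,1,2}  old={0,2}  +wl: 2,3
  step 6. node 5  ⊔preds={}  new={0,1,2}  old={0,2}  +wl: 
  step 7. node 6  ⊔preds={0,1,2}  new={0,1,2}  old={}  +wl: 
  step 8. node 7  ⊔preds={0,1,2}  new={0,1,2}  old={}  +wl: 1
  step 9. node 0  ⊔preds={0,1,2}  new={0,1,2}  stable
  step 10. node 2  ⊔preds={0,1,2}  new={0,1,2}  stable
  step 11. node 3  ⊔preds={0,1,2}  new={0,1,2}  stable
  step 12. node 1  ⊔preds={0,1,2}  new={}  stable

Least fixpoint reached:
  node 0: {0,1,2}
  node 1: {}
  node 2: {0,1,2}
  node 3: {0,1,2}
  node 4: {0,1,2}
  node 5: {0,1,2}
  node 6: {0,1,2}
  node 7: {0,1,2}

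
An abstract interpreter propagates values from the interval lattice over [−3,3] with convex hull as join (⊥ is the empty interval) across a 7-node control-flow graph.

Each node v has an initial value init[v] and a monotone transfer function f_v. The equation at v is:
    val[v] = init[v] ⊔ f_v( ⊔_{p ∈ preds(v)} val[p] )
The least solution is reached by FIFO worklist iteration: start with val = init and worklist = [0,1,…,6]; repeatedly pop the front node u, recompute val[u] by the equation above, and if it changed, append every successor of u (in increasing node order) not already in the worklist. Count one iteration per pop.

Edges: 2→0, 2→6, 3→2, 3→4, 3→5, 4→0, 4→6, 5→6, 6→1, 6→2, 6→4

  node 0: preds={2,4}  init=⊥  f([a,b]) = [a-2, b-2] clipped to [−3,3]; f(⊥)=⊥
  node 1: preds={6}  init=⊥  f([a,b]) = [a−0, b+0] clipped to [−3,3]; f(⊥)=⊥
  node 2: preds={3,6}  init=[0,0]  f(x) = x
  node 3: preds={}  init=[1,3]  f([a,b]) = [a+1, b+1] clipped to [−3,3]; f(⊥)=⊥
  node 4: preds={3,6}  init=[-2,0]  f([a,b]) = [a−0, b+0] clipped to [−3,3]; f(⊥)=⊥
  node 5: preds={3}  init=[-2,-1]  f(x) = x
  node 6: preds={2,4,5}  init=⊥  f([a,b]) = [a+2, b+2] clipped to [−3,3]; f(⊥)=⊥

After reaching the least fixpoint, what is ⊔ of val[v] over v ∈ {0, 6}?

[-3,3]

Trace (11 dequeues):
  [1] u=0 | in [-2,0] | out [-3,-2] | prev ⊥ | push {}
  [2] u=1 | in ⊥ | out ⊥ | ==
  [3] u=2 | in [1,3] | out [0,3] | prev [0,0] | push {0}
  [4] u=3 | in ⊥ | out [1,3] | ==
  [5] u=4 | in [1,3] | out [-2,3] | prev [-2,0] | push {}
  [6] u=5 | in [1,3] | out [-2,3] | prev [-2,-1] | push {}
  [7] u=6 | in [-2,3] | out [0,3] | prev ⊥ | push {1,2,4}
  [8] u=0 | in [-2,3] | out [-3,1] | prev [-3,-2] | push {}
  [9] u=1 | in [0,3] | out [0,3] | prev ⊥ | push {}
  [10] u=2 | in [0,3] | out [0,3] | ==
  [11] u=4 | in [0,3] | out [-2,3] | ==

Converged values:
  [0] [-3,1]
  [1] [0,3]
  [2] [0,3]
  [3] [1,3]
  [4] [-2,3]
  [5] [-2,3]
  [6] [0,3]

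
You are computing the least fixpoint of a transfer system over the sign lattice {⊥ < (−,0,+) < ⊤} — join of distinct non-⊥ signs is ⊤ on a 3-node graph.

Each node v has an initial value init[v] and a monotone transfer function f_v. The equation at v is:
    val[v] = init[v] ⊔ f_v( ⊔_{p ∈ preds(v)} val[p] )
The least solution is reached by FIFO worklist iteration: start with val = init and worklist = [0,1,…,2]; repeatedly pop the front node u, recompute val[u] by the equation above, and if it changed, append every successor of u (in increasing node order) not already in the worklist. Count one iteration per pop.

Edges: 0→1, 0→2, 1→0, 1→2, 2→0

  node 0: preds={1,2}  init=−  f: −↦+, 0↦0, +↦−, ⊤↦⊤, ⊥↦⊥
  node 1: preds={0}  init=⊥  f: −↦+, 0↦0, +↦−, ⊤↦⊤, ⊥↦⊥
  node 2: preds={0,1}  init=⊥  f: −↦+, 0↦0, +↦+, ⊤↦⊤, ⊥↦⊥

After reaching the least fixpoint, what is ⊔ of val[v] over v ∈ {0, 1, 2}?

⊤

Trace (7 dequeues):
  [1] u=0 | in ⊥ | out − | ==
  [2] u=1 | in − | out + | prev ⊥ | push {0}
  [3] u=2 | in ⊤ | out ⊤ | prev ⊥ | push {}
  [4] u=0 | in ⊤ | out ⊤ | prev − | push {1,2}
  [5] u=1 | in ⊤ | out ⊤ | prev + | push {0}
  [6] u=2 | in ⊤ | out ⊤ | ==
  [7] u=0 | in ⊤ | out ⊤ | ==

Converged values:
  [0] ⊤
  [1] ⊤
  [2] ⊤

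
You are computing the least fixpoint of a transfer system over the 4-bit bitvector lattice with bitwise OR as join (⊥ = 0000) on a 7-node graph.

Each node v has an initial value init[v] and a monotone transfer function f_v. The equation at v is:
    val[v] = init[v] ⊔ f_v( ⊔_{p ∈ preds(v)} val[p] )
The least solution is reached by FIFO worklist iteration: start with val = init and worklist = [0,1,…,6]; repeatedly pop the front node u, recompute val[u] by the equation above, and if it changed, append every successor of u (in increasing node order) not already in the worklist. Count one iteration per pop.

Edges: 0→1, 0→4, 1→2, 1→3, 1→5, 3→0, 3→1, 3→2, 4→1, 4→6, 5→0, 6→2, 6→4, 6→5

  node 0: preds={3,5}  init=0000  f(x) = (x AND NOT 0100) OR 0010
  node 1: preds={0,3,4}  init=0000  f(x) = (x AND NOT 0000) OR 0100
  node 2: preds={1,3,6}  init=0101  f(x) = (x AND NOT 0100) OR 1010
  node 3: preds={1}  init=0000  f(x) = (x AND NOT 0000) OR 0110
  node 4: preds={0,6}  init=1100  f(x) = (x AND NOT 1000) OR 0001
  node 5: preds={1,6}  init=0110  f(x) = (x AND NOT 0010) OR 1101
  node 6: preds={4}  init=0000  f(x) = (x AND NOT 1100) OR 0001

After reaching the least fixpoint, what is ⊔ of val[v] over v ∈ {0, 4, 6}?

1111

Trace (16 dequeues):
  [1] u=0 | in 0110 | out 0010 | prev 0000 | push {}
  [2] u=1 | in 1110 | out 1110 | prev 0000 | push {}
  [3] u=2 | in 1110 | out 1111 | prev 0101 | push {}
  [4] u=3 | in 1110 | out 1110 | prev 0000 | push {0,1,2}
  [5] u=4 | in 0010 | out 1111 | prev 1100 | push {}
  [6] u=5 | in 1110 | out 1111 | prev 0110 | push {}
  [7] u=6 | in 1111 | out 0011 | prev 0000 | push {4,5}
  [8] u=0 | in 1111 | out 1011 | prev 0010 | push {}
  [9] u=1 | in 1111 | out 1111 | prev 1110 | push {3}
  [10] u=2 | in 1111 | out 1111 | ==
  [11] u=4 | in 1011 | out 1111 | ==
  [12] u=5 | in 1111 | out 1111 | ==
  [13] u=3 | in 1111 | out 1111 | prev 1110 | push {0,1,2}
  [14] u=0 | in 1111 | out 1011 | ==
  [15] u=1 | in 1111 | out 1111 | ==
  [16] u=2 | in 1111 | out 1111 | ==

Converged values:
  [0] 1011
  [1] 1111
  [2] 1111
  [3] 1111
  [4] 1111
  [5] 1111
  [6] 0011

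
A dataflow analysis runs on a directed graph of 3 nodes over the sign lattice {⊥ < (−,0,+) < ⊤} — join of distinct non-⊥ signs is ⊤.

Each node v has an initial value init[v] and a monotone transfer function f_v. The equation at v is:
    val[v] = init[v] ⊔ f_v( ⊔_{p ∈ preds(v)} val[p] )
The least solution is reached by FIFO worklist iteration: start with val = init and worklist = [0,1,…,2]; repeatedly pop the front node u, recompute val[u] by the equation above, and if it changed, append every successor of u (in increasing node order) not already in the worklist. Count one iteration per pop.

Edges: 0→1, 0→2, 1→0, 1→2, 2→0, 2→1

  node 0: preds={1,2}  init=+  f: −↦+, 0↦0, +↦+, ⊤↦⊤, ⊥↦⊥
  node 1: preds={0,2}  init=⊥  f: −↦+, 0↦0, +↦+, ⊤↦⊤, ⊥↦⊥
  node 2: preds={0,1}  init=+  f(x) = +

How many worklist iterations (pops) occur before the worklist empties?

4

Worklist (4 pops):
  #1 pop 0: in=+ → + (no change)
  #2 pop 1: in=+ → + (was ⊥); enqueue [0]
  #3 pop 2: in=+ → + (no change)
  #4 pop 0: in=+ → + (no change)

Fixpoint:
  val[0] = +
  val[1] = +
  val[2] = +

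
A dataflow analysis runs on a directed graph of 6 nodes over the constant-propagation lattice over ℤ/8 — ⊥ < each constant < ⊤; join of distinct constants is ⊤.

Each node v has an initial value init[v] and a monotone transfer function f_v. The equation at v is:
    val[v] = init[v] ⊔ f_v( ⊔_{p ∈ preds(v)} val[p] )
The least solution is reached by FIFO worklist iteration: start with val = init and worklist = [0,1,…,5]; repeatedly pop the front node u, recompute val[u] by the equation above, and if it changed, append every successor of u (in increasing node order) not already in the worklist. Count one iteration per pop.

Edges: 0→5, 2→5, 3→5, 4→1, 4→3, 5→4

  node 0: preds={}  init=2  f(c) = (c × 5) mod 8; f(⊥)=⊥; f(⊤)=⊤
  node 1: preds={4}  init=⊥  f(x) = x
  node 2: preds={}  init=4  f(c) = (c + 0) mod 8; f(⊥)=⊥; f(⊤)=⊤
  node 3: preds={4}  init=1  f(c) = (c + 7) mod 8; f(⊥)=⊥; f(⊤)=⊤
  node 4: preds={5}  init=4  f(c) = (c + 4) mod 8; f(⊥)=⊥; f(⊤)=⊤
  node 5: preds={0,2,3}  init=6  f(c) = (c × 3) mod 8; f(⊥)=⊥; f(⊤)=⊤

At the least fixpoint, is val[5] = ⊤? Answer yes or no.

yes

Iteration log — 9 steps:
  step 1. node 0  ⊔preds=⊥  new=2  stable
  step 2. node 1  ⊔preds=4  new=4  old=⊥  +wl: 
  step 3. node 2  ⊔preds=⊥  new=4  stable
  step 4. node 3  ⊔preds=4  new=⊤  old=1  +wl: 
  step 5. node 4  ⊔preds=6  new=⊤  old=4  +wl: 1,3
  step 6. node 5  ⊔preds=⊤  new=⊤  old=6  +wl: 4
  step 7. node 1  ⊔preds=⊤  new=⊤  old=4  +wl: 
  step 8. node 3  ⊔preds=⊤  new=⊤  stable
  step 9. node 4  ⊔preds=⊤  new=⊤  stable

Least fixpoint reached:
  node 0: 2
  node 1: ⊤
  node 2: 4
  node 3: ⊤
  node 4: ⊤
  node 5: ⊤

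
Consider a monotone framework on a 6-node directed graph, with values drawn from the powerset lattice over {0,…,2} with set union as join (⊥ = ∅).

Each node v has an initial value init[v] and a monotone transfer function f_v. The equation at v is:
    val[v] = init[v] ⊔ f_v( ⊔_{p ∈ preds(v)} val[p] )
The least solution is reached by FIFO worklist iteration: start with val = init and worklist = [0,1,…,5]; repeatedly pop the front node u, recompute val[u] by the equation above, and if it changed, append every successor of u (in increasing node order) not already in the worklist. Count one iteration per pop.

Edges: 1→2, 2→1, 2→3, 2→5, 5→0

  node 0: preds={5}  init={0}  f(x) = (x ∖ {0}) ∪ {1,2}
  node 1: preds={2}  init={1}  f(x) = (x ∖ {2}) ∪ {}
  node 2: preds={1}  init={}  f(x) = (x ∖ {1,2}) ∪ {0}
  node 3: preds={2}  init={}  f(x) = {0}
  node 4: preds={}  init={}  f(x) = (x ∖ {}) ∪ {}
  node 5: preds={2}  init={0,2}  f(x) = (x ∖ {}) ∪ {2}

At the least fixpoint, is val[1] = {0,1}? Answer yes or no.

yes

Worklist (8 pops):
  #1 pop 0: in={0,2} → {0,1,2} (was {0}); enqueue []
  #2 pop 1: in={} → {1} (no change)
  #3 pop 2: in={1} → {0} (was {}); enqueue [1]
  #4 pop 3: in={0} → {0} (was {}); enqueue []
  #5 pop 4: in={} → {} (no change)
  #6 pop 5: in={0} → {0,2} (no change)
  #7 pop 1: in={0} → {0,1} (was {1}); enqueue [2]
  #8 pop 2: in={0,1} → {0} (no change)

Fixpoint:
  val[0] = {0,1,2}
  val[1] = {0,1}
  val[2] = {0}
  val[3] = {0}
  val[4] = {}
  val[5] = {0,2}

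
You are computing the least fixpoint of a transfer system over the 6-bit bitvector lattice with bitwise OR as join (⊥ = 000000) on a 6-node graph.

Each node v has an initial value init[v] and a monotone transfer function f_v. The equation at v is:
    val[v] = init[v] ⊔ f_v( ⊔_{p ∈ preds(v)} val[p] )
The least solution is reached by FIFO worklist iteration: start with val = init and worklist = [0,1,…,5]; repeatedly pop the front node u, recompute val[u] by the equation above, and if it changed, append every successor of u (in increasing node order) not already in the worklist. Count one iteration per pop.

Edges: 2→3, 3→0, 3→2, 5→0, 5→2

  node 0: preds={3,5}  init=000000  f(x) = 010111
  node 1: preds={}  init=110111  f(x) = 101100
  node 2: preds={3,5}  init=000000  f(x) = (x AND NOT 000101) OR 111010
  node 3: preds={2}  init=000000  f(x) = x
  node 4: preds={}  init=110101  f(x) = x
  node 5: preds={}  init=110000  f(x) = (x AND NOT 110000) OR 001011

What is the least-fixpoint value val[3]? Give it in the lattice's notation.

111010

Trace (8 dequeues):
  [1] u=0 | in 110000 | out 010111 | prev 000000 | push {}
  [2] u=1 | in 000000 | out 111111 | prev 110111 | push {}
  [3] u=2 | in 110000 | out 111010 | prev 000000 | push {}
  [4] u=3 | in 111010 | out 111010 | prev 000000 | push {0,2}
  [5] u=4 | in 000000 | out 110101 | ==
  [6] u=5 | in 000000 | out 111011 | prev 110000 | push {}
  [7] u=0 | in 111011 | out 010111 | ==
  [8] u=2 | in 111011 | out 111010 | ==

Converged values:
  [0] 010111
  [1] 111111
  [2] 111010
  [3] 111010
  [4] 110101
  [5] 111011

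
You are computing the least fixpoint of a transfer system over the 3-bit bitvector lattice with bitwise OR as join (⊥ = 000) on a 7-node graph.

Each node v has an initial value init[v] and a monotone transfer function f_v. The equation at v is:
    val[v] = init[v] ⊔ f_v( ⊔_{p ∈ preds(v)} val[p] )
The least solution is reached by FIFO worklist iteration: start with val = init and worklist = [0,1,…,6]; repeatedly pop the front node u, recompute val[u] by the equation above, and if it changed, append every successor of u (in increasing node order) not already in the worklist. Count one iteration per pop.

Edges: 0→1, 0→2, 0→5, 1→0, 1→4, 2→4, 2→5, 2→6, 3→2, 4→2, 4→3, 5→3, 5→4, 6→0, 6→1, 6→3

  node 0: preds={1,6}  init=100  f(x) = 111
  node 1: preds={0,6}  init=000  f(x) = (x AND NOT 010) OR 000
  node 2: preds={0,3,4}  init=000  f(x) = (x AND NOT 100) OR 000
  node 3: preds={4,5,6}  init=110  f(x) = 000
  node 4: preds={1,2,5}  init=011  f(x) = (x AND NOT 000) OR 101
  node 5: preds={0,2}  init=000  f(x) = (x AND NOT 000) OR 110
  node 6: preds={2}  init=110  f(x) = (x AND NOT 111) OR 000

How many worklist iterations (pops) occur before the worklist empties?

11

Iteration log — 11 steps:
  step 1. node 0  ⊔preds=110  new=111  old=100  +wl: 
  step 2. node 1  ⊔preds=111  new=101  old=000  +wl: 0
  step 3. node 2  ⊔preds=111  new=011  old=000  +wl: 
  step 4. node 3  ⊔preds=111  new=110  stable
  step 5. node 4  ⊔preds=111  new=111  old=011  +wl: 2,3
  step 6. node 5  ⊔preds=111  new=111  old=000  +wl: 4
  step 7. node 6  ⊔preds=011  new=110  stable
  step 8. node 0  ⊔preds=111  new=111  stable
  step 9. node 2  ⊔preds=111  new=011  stable
  step 10. node 3  ⊔preds=111  new=110  stable
  step 11. node 4  ⊔preds=111  new=111  stable

Least fixpoint reached:
  node 0: 111
  node 1: 101
  node 2: 011
  node 3: 110
  node 4: 111
  node 5: 111
  node 6: 110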